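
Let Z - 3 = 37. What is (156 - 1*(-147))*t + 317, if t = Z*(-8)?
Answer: -96643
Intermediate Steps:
Z = 40 (Z = 3 + 37 = 40)
t = -320 (t = 40*(-8) = -320)
(156 - 1*(-147))*t + 317 = (156 - 1*(-147))*(-320) + 317 = (156 + 147)*(-320) + 317 = 303*(-320) + 317 = -96960 + 317 = -96643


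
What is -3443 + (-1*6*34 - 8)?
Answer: -3655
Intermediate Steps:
-3443 + (-1*6*34 - 8) = -3443 + (-6*34 - 8) = -3443 + (-204 - 8) = -3443 - 212 = -3655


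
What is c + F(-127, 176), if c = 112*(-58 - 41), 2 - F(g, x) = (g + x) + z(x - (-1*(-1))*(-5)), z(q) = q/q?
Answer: -11136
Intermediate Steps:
z(q) = 1
F(g, x) = 1 - g - x (F(g, x) = 2 - ((g + x) + 1) = 2 - (1 + g + x) = 2 + (-1 - g - x) = 1 - g - x)
c = -11088 (c = 112*(-99) = -11088)
c + F(-127, 176) = -11088 + (1 - 1*(-127) - 1*176) = -11088 + (1 + 127 - 176) = -11088 - 48 = -11136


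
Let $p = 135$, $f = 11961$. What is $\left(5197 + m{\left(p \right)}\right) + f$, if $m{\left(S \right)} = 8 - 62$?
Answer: $17104$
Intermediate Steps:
$m{\left(S \right)} = -54$
$\left(5197 + m{\left(p \right)}\right) + f = \left(5197 - 54\right) + 11961 = 5143 + 11961 = 17104$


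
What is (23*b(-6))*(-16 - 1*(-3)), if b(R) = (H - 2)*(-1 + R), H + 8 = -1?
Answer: -23023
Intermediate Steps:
H = -9 (H = -8 - 1 = -9)
b(R) = 11 - 11*R (b(R) = (-9 - 2)*(-1 + R) = -11*(-1 + R) = 11 - 11*R)
(23*b(-6))*(-16 - 1*(-3)) = (23*(11 - 11*(-6)))*(-16 - 1*(-3)) = (23*(11 + 66))*(-16 + 3) = (23*77)*(-13) = 1771*(-13) = -23023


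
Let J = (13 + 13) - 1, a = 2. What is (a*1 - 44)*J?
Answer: -1050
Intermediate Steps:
J = 25 (J = 26 - 1 = 25)
(a*1 - 44)*J = (2*1 - 44)*25 = (2 - 44)*25 = -42*25 = -1050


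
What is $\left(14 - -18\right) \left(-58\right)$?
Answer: $-1856$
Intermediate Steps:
$\left(14 - -18\right) \left(-58\right) = \left(14 + 18\right) \left(-58\right) = 32 \left(-58\right) = -1856$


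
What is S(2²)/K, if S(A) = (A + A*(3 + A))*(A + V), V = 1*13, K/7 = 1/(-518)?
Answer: -40256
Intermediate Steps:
K = -1/74 (K = 7/(-518) = 7*(-1/518) = -1/74 ≈ -0.013514)
V = 13
S(A) = (13 + A)*(A + A*(3 + A)) (S(A) = (A + A*(3 + A))*(A + 13) = (A + A*(3 + A))*(13 + A) = (13 + A)*(A + A*(3 + A)))
S(2²)/K = (2²*(52 + (2²)² + 17*2²))/(-1/74) = (4*(52 + 4² + 17*4))*(-74) = (4*(52 + 16 + 68))*(-74) = (4*136)*(-74) = 544*(-74) = -40256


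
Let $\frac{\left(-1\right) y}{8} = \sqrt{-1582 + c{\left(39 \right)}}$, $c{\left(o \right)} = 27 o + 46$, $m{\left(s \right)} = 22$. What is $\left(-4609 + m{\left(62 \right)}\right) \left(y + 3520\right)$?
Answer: $-16146240 + 36696 i \sqrt{483} \approx -1.6146 \cdot 10^{7} + 8.0648 \cdot 10^{5} i$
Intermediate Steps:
$c{\left(o \right)} = 46 + 27 o$
$y = - 8 i \sqrt{483}$ ($y = - 8 \sqrt{-1582 + \left(46 + 27 \cdot 39\right)} = - 8 \sqrt{-1582 + \left(46 + 1053\right)} = - 8 \sqrt{-1582 + 1099} = - 8 \sqrt{-483} = - 8 i \sqrt{483} \approx - 175.82 i$)
$\left(-4609 + m{\left(62 \right)}\right) \left(y + 3520\right) = \left(-4609 + 22\right) \left(- 8 i \sqrt{483} + 3520\right) = - 4587 \left(3520 - 8 i \sqrt{483}\right) = -16146240 + 36696 i \sqrt{483}$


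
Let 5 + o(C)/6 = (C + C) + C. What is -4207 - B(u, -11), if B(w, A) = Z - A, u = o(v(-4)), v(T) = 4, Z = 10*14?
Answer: -4358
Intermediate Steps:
Z = 140
o(C) = -30 + 18*C (o(C) = -30 + 6*((C + C) + C) = -30 + 6*(2*C + C) = -30 + 6*(3*C) = -30 + 18*C)
u = 42 (u = -30 + 18*4 = -30 + 72 = 42)
B(w, A) = 140 - A
-4207 - B(u, -11) = -4207 - (140 - 1*(-11)) = -4207 - (140 + 11) = -4207 - 1*151 = -4207 - 151 = -4358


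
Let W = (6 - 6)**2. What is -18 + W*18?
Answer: -18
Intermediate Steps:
W = 0 (W = 0**2 = 0)
-18 + W*18 = -18 + 0*18 = -18 + 0 = -18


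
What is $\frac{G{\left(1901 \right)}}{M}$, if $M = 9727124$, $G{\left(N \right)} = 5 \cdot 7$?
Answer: $\frac{35}{9727124} \approx 3.5982 \cdot 10^{-6}$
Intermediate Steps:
$G{\left(N \right)} = 35$
$\frac{G{\left(1901 \right)}}{M} = \frac{35}{9727124}$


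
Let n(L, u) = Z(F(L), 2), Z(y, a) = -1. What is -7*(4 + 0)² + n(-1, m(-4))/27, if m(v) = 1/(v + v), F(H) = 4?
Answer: -3025/27 ≈ -112.04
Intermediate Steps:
m(v) = 1/(2*v)
n(L, u) = -1
-7*(4 + 0)² + n(-1, m(-4))/27 = -7*(4 + 0)² - 1/27 = -7*4² - 1*1/27 = -7*16 - 1/27 = -112 - 1/27 = -3025/27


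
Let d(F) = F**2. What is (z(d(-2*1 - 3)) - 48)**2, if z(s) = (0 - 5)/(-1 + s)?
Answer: 1338649/576 ≈ 2324.0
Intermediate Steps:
z(s) = -5/(-1 + s)
(z(d(-2*1 - 3)) - 48)**2 = (-5/(-1 + (-2*1 - 3)**2) - 48)**2 = (-5/(-1 + (-2 - 3)**2) - 48)**2 = (-5/(-1 + (-5)**2) - 48)**2 = (-5/(-1 + 25) - 48)**2 = (-5/24 - 48)**2 = (-1157/24)**2 = 1338649/576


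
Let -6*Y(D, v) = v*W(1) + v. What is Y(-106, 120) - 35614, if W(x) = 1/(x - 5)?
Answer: -35629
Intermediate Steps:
W(x) = 1/(-5 + x)
Y(D, v) = -v/8 (Y(D, v) = -(v/(-5 + 1) + v)/6 = -(v/(-4) + v)/6 = -(v*(-1/4) + v)/6 = -(-v/4 + v)/6 = -v/8)
Y(-106, 120) - 35614 = -1/8*120 - 35614 = -15 - 35614 = -35629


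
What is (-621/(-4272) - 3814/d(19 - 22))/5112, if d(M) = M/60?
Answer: 108622927/7279488 ≈ 14.922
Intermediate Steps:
d(M) = M/60 (d(M) = M*(1/60) = M/60)
(-621/(-4272) - 3814/d(19 - 22))/5112 = (-621/(-4272) - 3814*60/(19 - 22))/5112 = (-621*(-1/4272) - 3814/((1/60)*(-3)))*(1/5112) = (207/1424 - 3814/(-1/20))*(1/5112) = (207/1424 - 3814*(-20))*(1/5112) = (207/1424 + 76280)*(1/5112) = (108622927/1424)*(1/5112) = 108622927/7279488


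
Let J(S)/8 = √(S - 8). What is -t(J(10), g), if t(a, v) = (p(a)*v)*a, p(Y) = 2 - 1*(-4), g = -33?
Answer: 1584*√2 ≈ 2240.1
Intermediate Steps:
J(S) = 8*√(-8 + S) (J(S) = 8*√(S - 8) = 8*√(-8 + S))
p(Y) = 6 (p(Y) = 2 + 4 = 6)
t(a, v) = 6*a*v (t(a, v) = (6*v)*a = 6*a*v)
-t(J(10), g) = -6*8*√(-8 + 10)*(-33) = -6*8*√2*(-33) = -(-1584)*√2 = 1584*√2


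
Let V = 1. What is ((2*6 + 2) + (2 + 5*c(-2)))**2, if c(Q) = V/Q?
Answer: 729/4 ≈ 182.25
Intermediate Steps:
c(Q) = 1/Q
((2*6 + 2) + (2 + 5*c(-2)))**2 = ((2*6 + 2) + (2 + 5/(-2)))**2 = ((12 + 2) + (2 + 5*(-1/2)))**2 = (14 + (2 - 5/2))**2 = (14 - 1/2)**2 = (27/2)**2 = 729/4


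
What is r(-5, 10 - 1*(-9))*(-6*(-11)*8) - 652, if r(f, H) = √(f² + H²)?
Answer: -652 + 528*√386 ≈ 9721.5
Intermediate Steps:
r(f, H) = √(H² + f²)
r(-5, 10 - 1*(-9))*(-6*(-11)*8) - 652 = √((10 - 1*(-9))² + (-5)²)*(-6*(-11)*8) - 652 = √((10 + 9)² + 25)*(66*8) - 652 = √(19² + 25)*528 - 652 = √(361 + 25)*528 - 652 = √386*528 - 652 = 528*√386 - 652 = -652 + 528*√386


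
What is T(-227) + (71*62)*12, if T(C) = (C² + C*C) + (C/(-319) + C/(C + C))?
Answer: 99453489/638 ≈ 1.5588e+5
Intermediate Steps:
T(C) = ½ + 2*C² - C/319 (T(C) = (C² + C²) + (C*(-1/319) + C/((2*C))) = 2*C² + (-C/319 + C*(1/(2*C))) = 2*C² + (-C/319 + ½) = 2*C² + (½ - C/319) = ½ + 2*C² - C/319)
T(-227) + (71*62)*12 = (½ + 2*(-227)² - 1/319*(-227)) + (71*62)*12 = (½ + 2*51529 + 227/319) + 4402*12 = (½ + 103058 + 227/319) + 52824 = 65751777/638 + 52824 = 99453489/638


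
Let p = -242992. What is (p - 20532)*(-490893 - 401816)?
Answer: 235250246516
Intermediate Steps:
(p - 20532)*(-490893 - 401816) = (-242992 - 20532)*(-490893 - 401816) = -263524*(-892709) = 235250246516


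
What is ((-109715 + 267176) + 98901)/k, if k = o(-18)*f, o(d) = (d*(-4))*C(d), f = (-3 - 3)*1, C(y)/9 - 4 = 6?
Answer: -42727/6480 ≈ -6.5937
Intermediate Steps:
C(y) = 90 (C(y) = 36 + 9*6 = 36 + 54 = 90)
f = -6 (f = -6*1 = -6)
o(d) = -360*d (o(d) = (d*(-4))*90 = -4*d*90 = -360*d)
k = -38880 (k = -360*(-18)*(-6) = 6480*(-6) = -38880)
((-109715 + 267176) + 98901)/k = ((-109715 + 267176) + 98901)/(-38880) = (157461 + 98901)*(-1/38880) = 256362*(-1/38880) = -42727/6480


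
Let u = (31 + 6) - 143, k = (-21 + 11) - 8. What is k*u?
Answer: 1908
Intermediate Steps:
k = -18 (k = -10 - 8 = -18)
u = -106 (u = 37 - 143 = -106)
k*u = -18*(-106) = 1908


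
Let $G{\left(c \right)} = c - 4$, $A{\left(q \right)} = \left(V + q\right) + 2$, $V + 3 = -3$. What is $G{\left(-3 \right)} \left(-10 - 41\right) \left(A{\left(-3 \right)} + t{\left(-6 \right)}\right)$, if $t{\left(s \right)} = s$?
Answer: $-4641$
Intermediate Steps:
$V = -6$ ($V = -3 - 3 = -6$)
$A{\left(q \right)} = -4 + q$ ($A{\left(q \right)} = \left(-6 + q\right) + 2 = -4 + q$)
$G{\left(c \right)} = -4 + c$
$G{\left(-3 \right)} \left(-10 - 41\right) \left(A{\left(-3 \right)} + t{\left(-6 \right)}\right) = \left(-4 - 3\right) \left(-10 - 41\right) \left(\left(-4 - 3\right) - 6\right) = - 7 \left(- 51 \left(-7 - 6\right)\right) = - 7 \left(\left(-51\right) \left(-13\right)\right) = \left(-7\right) 663 = -4641$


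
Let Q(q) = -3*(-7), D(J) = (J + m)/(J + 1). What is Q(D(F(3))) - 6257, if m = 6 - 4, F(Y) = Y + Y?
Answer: -6236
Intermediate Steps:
F(Y) = 2*Y
m = 2
D(J) = (2 + J)/(1 + J) (D(J) = (J + 2)/(J + 1) = (2 + J)/(1 + J))
Q(q) = 21
Q(D(F(3))) - 6257 = 21 - 6257 = -6236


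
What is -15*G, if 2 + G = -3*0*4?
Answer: 30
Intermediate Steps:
G = -2 (G = -2 - 3*0*4 = -2 + 0*4 = -2 + 0 = -2)
-15*G = -15*(-2) = 30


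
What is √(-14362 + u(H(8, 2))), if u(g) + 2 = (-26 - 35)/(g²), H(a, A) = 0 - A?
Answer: I*√57517/2 ≈ 119.91*I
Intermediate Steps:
H(a, A) = -A
u(g) = -2 - 61/g² (u(g) = -2 + (-26 - 35)/(g²) = -2 - 61/g²)
√(-14362 + u(H(8, 2))) = √(-14362 + (-2 - 61/(-1*2)²)) = √(-14362 + (-2 - 61/(-2)²)) = √(-14362 + (-2 - 61*¼)) = √(-14362 + (-2 - 61/4)) = √(-14362 - 69/4) = √(-57517/4) = I*√57517/2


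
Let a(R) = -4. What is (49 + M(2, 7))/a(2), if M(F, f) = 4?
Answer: -53/4 ≈ -13.250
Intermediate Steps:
(49 + M(2, 7))/a(2) = (49 + 4)/(-4) = 53*(-1/4) = -53/4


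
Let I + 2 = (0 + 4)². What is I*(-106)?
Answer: -1484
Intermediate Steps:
I = 14 (I = -2 + (0 + 4)² = -2 + 4² = -2 + 16 = 14)
I*(-106) = 14*(-106) = -1484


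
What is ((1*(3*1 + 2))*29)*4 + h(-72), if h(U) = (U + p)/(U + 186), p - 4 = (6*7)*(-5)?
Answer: 32921/57 ≈ 577.56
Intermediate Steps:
p = -206 (p = 4 + (6*7)*(-5) = 4 + 42*(-5) = 4 - 210 = -206)
h(U) = (-206 + U)/(186 + U) (h(U) = (U - 206)/(U + 186) = (-206 + U)/(186 + U))
((1*(3*1 + 2))*29)*4 + h(-72) = ((1*(3*1 + 2))*29)*4 + (-206 - 72)/(186 - 72) = ((1*(3 + 2))*29)*4 - 278/114 = ((1*5)*29)*4 + (1/114)*(-278) = (5*29)*4 - 139/57 = 145*4 - 139/57 = 580 - 139/57 = 32921/57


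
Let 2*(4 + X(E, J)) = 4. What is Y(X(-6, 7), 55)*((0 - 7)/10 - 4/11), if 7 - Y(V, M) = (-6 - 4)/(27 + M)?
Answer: -17082/2255 ≈ -7.5752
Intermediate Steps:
X(E, J) = -2 (X(E, J) = -4 + (1/2)*4 = -4 + 2 = -2)
Y(V, M) = 7 + 10/(27 + M) (Y(V, M) = 7 - (-6 - 4)/(27 + M) = 7 - (-10)/(27 + M) = 7 + 10/(27 + M))
Y(X(-6, 7), 55)*((0 - 7)/10 - 4/11) = ((199 + 7*55)/(27 + 55))*((0 - 7)/10 - 4/11) = ((199 + 385)/82)*(-7*1/10 - 4*1/11) = ((1/82)*584)*(-7/10 - 4/11) = (292/41)*(-117/110) = -17082/2255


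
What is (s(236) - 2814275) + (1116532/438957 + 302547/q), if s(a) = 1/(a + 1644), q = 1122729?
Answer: -45745250674799065091/16254735734520 ≈ -2.8143e+6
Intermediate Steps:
s(a) = 1/(1644 + a)
(s(236) - 2814275) + (1116532/438957 + 302547/q) = (1/(1644 + 236) - 2814275) + (1116532/438957 + 302547/1122729) = (1/1880 - 2814275) + (1116532*(1/438957) + 302547*(1/1122729)) = (1/1880 - 2814275) + (1116532/438957 + 100849/374243) = -5290836999/1880 + 24322245251/8646136029 = -45745250674799065091/16254735734520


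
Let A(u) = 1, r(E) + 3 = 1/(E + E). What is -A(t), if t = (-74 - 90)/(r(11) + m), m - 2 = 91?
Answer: -1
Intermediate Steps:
m = 93 (m = 2 + 91 = 93)
r(E) = -3 + 1/(2*E) (r(E) = -3 + 1/(E + E) = -3 + 1/(2*E))
t = -3608/1981 (t = (-74 - 90)/((-3 + (½)/11) + 93) = -164/((-3 + (½)*(1/11)) + 93) = -164/((-3 + 1/22) + 93) = -164/(-65/22 + 93) = -164/1981/22 = -164*22/1981 = -3608/1981 ≈ -1.8213)
-A(t) = -1*1 = -1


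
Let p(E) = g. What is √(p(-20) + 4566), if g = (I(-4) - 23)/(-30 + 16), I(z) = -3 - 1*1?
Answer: √895314/14 ≈ 67.586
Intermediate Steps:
I(z) = -4 (I(z) = -3 - 1 = -4)
g = 27/14 (g = (-4 - 23)/(-30 + 16) = -27/(-14) = -27*(-1/14) = 27/14 ≈ 1.9286)
p(E) = 27/14
√(p(-20) + 4566) = √(27/14 + 4566) = √(63951/14) = √895314/14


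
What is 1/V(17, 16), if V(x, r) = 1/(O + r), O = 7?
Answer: 23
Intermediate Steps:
V(x, r) = 1/(7 + r)
1/V(17, 16) = 1/(1/(7 + 16)) = 1/(1/23) = 23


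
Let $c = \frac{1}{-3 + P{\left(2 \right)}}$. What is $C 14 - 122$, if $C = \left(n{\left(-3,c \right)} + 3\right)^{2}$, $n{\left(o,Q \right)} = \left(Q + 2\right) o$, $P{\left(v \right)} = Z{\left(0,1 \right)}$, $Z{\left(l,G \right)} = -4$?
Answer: $- \frac{206}{7} \approx -29.429$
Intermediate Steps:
$P{\left(v \right)} = -4$
$c = - \frac{1}{7}$ ($c = \frac{1}{-3 - 4} = \frac{1}{-7} = - \frac{1}{7} \approx -0.14286$)
$n{\left(o,Q \right)} = o \left(2 + Q\right)$ ($n{\left(o,Q \right)} = \left(2 + Q\right) o = o \left(2 + Q\right)$)
$C = \frac{324}{49}$ ($C = \left(- 3 \left(2 - \frac{1}{7}\right) + 3\right)^{2} = \left(\left(-3\right) \frac{13}{7} + 3\right)^{2} = \left(- \frac{39}{7} + 3\right)^{2} = \left(- \frac{18}{7}\right)^{2} = \frac{324}{49} \approx 6.6122$)
$C 14 - 122 = \frac{324}{49} \cdot 14 - 122 = \frac{648}{7} - 122 = - \frac{206}{7}$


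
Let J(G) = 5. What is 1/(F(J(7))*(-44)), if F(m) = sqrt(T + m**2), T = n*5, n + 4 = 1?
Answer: -sqrt(10)/440 ≈ -0.0071870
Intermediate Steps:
n = -3 (n = -4 + 1 = -3)
T = -15 (T = -3*5 = -15)
F(m) = sqrt(-15 + m**2)
1/(F(J(7))*(-44)) = 1/(sqrt(-15 + 5**2)*(-44)) = 1/(sqrt(-15 + 25)*(-44)) = 1/(sqrt(10)*(-44)) = 1/(-44*sqrt(10)) = -sqrt(10)/440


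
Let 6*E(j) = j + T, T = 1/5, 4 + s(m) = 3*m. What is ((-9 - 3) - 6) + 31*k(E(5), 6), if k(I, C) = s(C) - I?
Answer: 5837/15 ≈ 389.13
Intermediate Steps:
s(m) = -4 + 3*m
T = 1/5 ≈ 0.20000
E(j) = 1/30 + j/6 (E(j) = (j + 1/5)/6 = (1/5 + j)/6 = 1/30 + j/6)
k(I, C) = -4 - I + 3*C (k(I, C) = (-4 + 3*C) - I = -4 - I + 3*C)
((-9 - 3) - 6) + 31*k(E(5), 6) = ((-9 - 3) - 6) + 31*(-4 - (1/30 + (1/6)*5) + 3*6) = (-12 - 6) + 31*(-4 - (1/30 + 5/6) + 18) = -18 + 31*(-4 - 1*13/15 + 18) = -18 + 31*(-4 - 13/15 + 18) = -18 + 31*(197/15) = -18 + 6107/15 = 5837/15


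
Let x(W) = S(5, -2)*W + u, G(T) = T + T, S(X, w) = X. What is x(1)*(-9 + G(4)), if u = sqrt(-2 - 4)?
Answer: -5 - I*sqrt(6) ≈ -5.0 - 2.4495*I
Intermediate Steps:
u = I*sqrt(6) (u = sqrt(-6) = I*sqrt(6) ≈ 2.4495*I)
G(T) = 2*T
x(W) = 5*W + I*sqrt(6)
x(1)*(-9 + G(4)) = (5*1 + I*sqrt(6))*(-9 + 2*4) = (5 + I*sqrt(6))*(-9 + 8) = (5 + I*sqrt(6))*(-1) = -5 - I*sqrt(6)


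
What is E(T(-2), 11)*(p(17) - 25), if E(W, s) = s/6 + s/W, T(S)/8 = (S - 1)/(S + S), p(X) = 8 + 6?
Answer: -121/3 ≈ -40.333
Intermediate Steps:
p(X) = 14
T(S) = 4*(-1 + S)/S (T(S) = 8*((S - 1)/(S + S)) = 8*((-1 + S)/((2*S))) = 8*((-1 + S)*(1/(2*S))) = 8*((-1 + S)/(2*S)) = 4*(-1 + S)/S)
E(W, s) = s/6 + s/W (E(W, s) = s*(1/6) + s/W = s/6 + s/W)
E(T(-2), 11)*(p(17) - 25) = ((1/6)*11 + 11/(4 - 4/(-2)))*(14 - 25) = (11/6 + 11/(4 - 4*(-1/2)))*(-11) = (11/6 + 11/(4 + 2))*(-11) = (11/6 + 11/6)*(-11) = (11/3)*(-11) = -121/3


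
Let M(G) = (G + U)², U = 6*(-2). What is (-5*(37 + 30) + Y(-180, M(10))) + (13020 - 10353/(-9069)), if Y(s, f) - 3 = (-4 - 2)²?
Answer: 38468103/3023 ≈ 12725.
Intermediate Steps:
U = -12
M(G) = (-12 + G)² (M(G) = (G - 12)² = (-12 + G)²)
Y(s, f) = 39 (Y(s, f) = 3 + (-4 - 2)² = 3 + (-6)² = 3 + 36 = 39)
(-5*(37 + 30) + Y(-180, M(10))) + (13020 - 10353/(-9069)) = (-5*(37 + 30) + 39) + (13020 - 10353/(-9069)) = (-5*67 + 39) + (13020 - 10353*(-1)/9069) = (-335 + 39) + (13020 - 1*(-3451/3023)) = -296 + (13020 + 3451/3023) = -296 + 39362911/3023 = 38468103/3023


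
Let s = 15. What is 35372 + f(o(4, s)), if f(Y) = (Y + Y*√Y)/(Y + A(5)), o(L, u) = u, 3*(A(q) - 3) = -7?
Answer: 1662529/47 + 45*√15/47 ≈ 35377.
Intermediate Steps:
A(q) = ⅔ (A(q) = 3 + (⅓)*(-7) = 3 - 7/3 = ⅔)
f(Y) = (Y + Y^(3/2))/(⅔ + Y) (f(Y) = (Y + Y*√Y)/(Y + ⅔) = (Y + Y^(3/2))/(⅔ + Y))
35372 + f(o(4, s)) = 35372 + 3*(15 + 15^(3/2))/(2 + 3*15) = 35372 + 3*(15 + 15*√15)/(2 + 45) = 35372 + 3*(15 + 15*√15)/47 = 35372 + 3*(1/47)*(15 + 15*√15) = 35372 + (45/47 + 45*√15/47) = 1662529/47 + 45*√15/47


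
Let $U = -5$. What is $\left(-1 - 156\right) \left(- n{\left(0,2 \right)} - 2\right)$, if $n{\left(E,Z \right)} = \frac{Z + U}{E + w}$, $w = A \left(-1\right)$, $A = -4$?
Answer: $\frac{785}{4} \approx 196.25$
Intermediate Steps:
$w = 4$ ($w = \left(-4\right) \left(-1\right) = 4$)
$n{\left(E,Z \right)} = \frac{-5 + Z}{4 + E}$ ($n{\left(E,Z \right)} = \frac{Z - 5}{E + 4} = \frac{-5 + Z}{4 + E}$)
$\left(-1 - 156\right) \left(- n{\left(0,2 \right)} - 2\right) = \left(-1 - 156\right) \left(- \frac{-5 + 2}{4 + 0} - 2\right) = - 157 \left(- \frac{-3}{4} - 2\right) = - 157 \left(\left(-1\right) \left(- \frac{3}{4}\right) - 2\right) = - 157 \left(\frac{3}{4} - 2\right) = \left(-157\right) \left(- \frac{5}{4}\right) = \frac{785}{4}$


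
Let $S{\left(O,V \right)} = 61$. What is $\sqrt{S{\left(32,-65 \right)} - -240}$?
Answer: $\sqrt{301} \approx 17.349$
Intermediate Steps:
$\sqrt{S{\left(32,-65 \right)} - -240} = \sqrt{61 - -240} = \sqrt{61 + \left(-365 + 605\right)} = \sqrt{61 + 240} = \sqrt{301}$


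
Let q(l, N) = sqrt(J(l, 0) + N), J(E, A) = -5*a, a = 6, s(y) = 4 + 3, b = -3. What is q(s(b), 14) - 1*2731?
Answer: -2731 + 4*I ≈ -2731.0 + 4.0*I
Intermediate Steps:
s(y) = 7
J(E, A) = -30 (J(E, A) = -5*6 = -30)
q(l, N) = sqrt(-30 + N)
q(s(b), 14) - 1*2731 = sqrt(-30 + 14) - 1*2731 = sqrt(-16) - 2731 = 4*I - 2731 = -2731 + 4*I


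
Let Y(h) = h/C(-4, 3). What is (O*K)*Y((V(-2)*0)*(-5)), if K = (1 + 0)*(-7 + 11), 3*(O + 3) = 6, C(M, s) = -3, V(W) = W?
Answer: 0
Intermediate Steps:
O = -1 (O = -3 + (⅓)*6 = -3 + 2 = -1)
K = 4 (K = 1*4 = 4)
Y(h) = -h/3 (Y(h) = h/(-3) = h*(-⅓) = -h/3)
(O*K)*Y((V(-2)*0)*(-5)) = (-1*4)*(-(-2*0)*(-5)/3) = -(-4)*0*(-5)/3 = -(-4)*0/3 = -4*0 = 0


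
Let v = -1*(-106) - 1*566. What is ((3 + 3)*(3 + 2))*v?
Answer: -13800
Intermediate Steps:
v = -460 (v = 106 - 566 = -460)
((3 + 3)*(3 + 2))*v = ((3 + 3)*(3 + 2))*(-460) = (6*5)*(-460) = 30*(-460) = -13800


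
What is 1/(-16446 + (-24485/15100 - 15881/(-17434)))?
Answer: -26325340/432965248479 ≈ -6.0802e-5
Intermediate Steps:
1/(-16446 + (-24485/15100 - 15881/(-17434))) = 1/(-16446 + (-24485*1/15100 - 15881*(-1/17434))) = 1/(-16446 + (-4897/3020 + 15881/17434)) = 1/(-16446 - 18706839/26325340) = 1/(-432965248479/26325340) = -26325340/432965248479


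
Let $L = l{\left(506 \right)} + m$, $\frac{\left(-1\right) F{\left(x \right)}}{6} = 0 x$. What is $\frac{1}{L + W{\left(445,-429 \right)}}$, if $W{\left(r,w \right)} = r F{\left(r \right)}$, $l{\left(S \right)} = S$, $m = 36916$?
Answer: $\frac{1}{37422} \approx 2.6722 \cdot 10^{-5}$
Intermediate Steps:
$F{\left(x \right)} = 0$ ($F{\left(x \right)} = - 6 \cdot 0 x = \left(-6\right) 0 = 0$)
$L = 37422$ ($L = 506 + 36916 = 37422$)
$W{\left(r,w \right)} = 0$ ($W{\left(r,w \right)} = r 0 = 0$)
$\frac{1}{L + W{\left(445,-429 \right)}} = \frac{1}{37422 + 0} = \frac{1}{37422}$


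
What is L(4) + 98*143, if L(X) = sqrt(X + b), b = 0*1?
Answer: 14016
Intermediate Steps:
b = 0
L(X) = sqrt(X) (L(X) = sqrt(X + 0) = sqrt(X))
L(4) + 98*143 = sqrt(4) + 98*143 = 2 + 14014 = 14016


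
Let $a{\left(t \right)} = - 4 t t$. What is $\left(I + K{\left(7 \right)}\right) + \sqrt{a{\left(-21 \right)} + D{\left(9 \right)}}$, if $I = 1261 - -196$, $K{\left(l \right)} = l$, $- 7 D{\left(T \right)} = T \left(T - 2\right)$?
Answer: $1464 + 3 i \sqrt{197} \approx 1464.0 + 42.107 i$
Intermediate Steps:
$D{\left(T \right)} = - \frac{T \left(-2 + T\right)}{7}$ ($D{\left(T \right)} = - \frac{T \left(T - 2\right)}{7} = - \frac{T \left(-2 + T\right)}{7}$)
$a{\left(t \right)} = - 4 t^{2}$
$I = 1457$ ($I = 1261 + 196 = 1457$)
$\left(I + K{\left(7 \right)}\right) + \sqrt{a{\left(-21 \right)} + D{\left(9 \right)}} = \left(1457 + 7\right) + \sqrt{- 4 \left(-21\right)^{2} + \frac{1}{7} \cdot 9 \left(2 - 9\right)} = 1464 + \sqrt{\left(-4\right) 441 + \frac{1}{7} \cdot 9 \left(2 - 9\right)} = 1464 + \sqrt{-1764 + \frac{1}{7} \cdot 9 \left(-7\right)} = 1464 + \sqrt{-1764 - 9} = 1464 + \sqrt{-1773} = 1464 + 3 i \sqrt{197}$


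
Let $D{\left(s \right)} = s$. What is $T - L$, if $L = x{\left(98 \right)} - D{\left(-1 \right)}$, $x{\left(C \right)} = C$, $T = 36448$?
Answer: $36349$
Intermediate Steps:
$L = 99$ ($L = 98 - -1 = 98 + 1 = 99$)
$T - L = 36448 - 99 = 36349$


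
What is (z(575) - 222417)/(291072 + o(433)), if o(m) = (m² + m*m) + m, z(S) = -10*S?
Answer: -228167/666483 ≈ -0.34234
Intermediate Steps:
o(m) = m + 2*m² (o(m) = (m² + m²) + m = 2*m² + m = m + 2*m²)
(z(575) - 222417)/(291072 + o(433)) = (-10*575 - 222417)/(291072 + 433*(1 + 2*433)) = (-5750 - 222417)/(291072 + 433*(1 + 866)) = -228167/(291072 + 433*867) = -228167/(291072 + 375411) = -228167/666483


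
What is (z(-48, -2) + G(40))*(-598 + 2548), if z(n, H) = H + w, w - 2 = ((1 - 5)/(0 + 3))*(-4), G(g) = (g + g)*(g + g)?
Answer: 12490400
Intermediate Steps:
G(g) = 4*g² (G(g) = (2*g)*(2*g) = 4*g²)
w = 22/3 (w = 2 + ((1 - 5)/(0 + 3))*(-4) = 2 - 4/3*(-4) = 2 + 16/3 = 22/3 ≈ 7.3333)
z(n, H) = 22/3 + H (z(n, H) = H + 22/3 = 22/3 + H)
(z(-48, -2) + G(40))*(-598 + 2548) = ((22/3 - 2) + 4*40²)*(-598 + 2548) = (16/3 + 4*1600)*1950 = (16/3 + 6400)*1950 = (19216/3)*1950 = 12490400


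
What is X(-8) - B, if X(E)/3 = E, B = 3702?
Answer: -3726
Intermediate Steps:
X(E) = 3*E
X(-8) - B = 3*(-8) - 1*3702 = -24 - 3702 = -3726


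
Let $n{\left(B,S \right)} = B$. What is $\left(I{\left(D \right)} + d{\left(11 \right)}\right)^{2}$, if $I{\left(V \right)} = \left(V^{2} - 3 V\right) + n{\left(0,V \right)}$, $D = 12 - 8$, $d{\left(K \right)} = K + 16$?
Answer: $961$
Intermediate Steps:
$d{\left(K \right)} = 16 + K$
$D = 4$
$I{\left(V \right)} = V^{2} - 3 V$ ($I{\left(V \right)} = \left(V^{2} - 3 V\right) + 0 = V^{2} - 3 V$)
$\left(I{\left(D \right)} + d{\left(11 \right)}\right)^{2} = \left(4 \left(-3 + 4\right) + \left(16 + 11\right)\right)^{2} = \left(4 \cdot 1 + 27\right)^{2} = \left(4 + 27\right)^{2} = 31^{2} = 961$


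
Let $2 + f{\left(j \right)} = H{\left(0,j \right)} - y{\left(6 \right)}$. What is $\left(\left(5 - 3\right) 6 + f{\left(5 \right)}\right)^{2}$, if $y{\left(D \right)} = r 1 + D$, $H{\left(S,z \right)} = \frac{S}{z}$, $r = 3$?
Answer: $1$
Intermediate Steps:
$y{\left(D \right)} = 3 + D$ ($y{\left(D \right)} = 3 \cdot 1 + D = 3 + D$)
$f{\left(j \right)} = -11$ ($f{\left(j \right)} = -2 + \left(\frac{0}{j} - \left(3 + 6\right)\right) = -2 + \left(0 - 9\right) = -2 - 9 = -11$)
$\left(\left(5 - 3\right) 6 + f{\left(5 \right)}\right)^{2} = \left(\left(5 - 3\right) 6 - 11\right)^{2} = \left(2 \cdot 6 - 11\right)^{2} = \left(12 - 11\right)^{2} = 1^{2} = 1$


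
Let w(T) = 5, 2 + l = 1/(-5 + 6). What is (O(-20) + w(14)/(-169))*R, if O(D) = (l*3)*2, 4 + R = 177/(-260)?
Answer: 1240123/43940 ≈ 28.223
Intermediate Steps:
l = -1 (l = -2 + 1/(-5 + 6) = -2 + 1/1 = -2 + 1 = -1)
R = -1217/260 (R = -4 + 177/(-260) = -4 + 177*(-1/260) = -4 - 177/260 = -1217/260 ≈ -4.6808)
O(D) = -6 (O(D) = -1*3*2 = -3*2 = -6)
(O(-20) + w(14)/(-169))*R = (-6 + 5/(-169))*(-1217/260) = (-6 + 5*(-1/169))*(-1217/260) = (-6 - 5/169)*(-1217/260) = -1019/169*(-1217/260) = 1240123/43940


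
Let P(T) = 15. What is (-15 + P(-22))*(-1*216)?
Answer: 0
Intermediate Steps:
(-15 + P(-22))*(-1*216) = (-15 + 15)*(-1*216) = 0*(-216) = 0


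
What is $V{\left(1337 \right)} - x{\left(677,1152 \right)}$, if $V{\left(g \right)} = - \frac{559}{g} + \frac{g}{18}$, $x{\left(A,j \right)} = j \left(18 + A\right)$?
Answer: $- \frac{19266424733}{24066} \approx -8.0057 \cdot 10^{5}$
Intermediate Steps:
$V{\left(g \right)} = - \frac{559}{g} + \frac{g}{18}$ ($V{\left(g \right)} = - \frac{559}{g} + g \frac{1}{18} = - \frac{559}{g} + \frac{g}{18}$)
$V{\left(1337 \right)} - x{\left(677,1152 \right)} = \left(- \frac{559}{1337} + \frac{1}{18} \cdot 1337\right) - 1152 \left(18 + 677\right) = \left(\left(-559\right) \frac{1}{1337} + \frac{1337}{18}\right) - 1152 \cdot 695 = \left(- \frac{559}{1337} + \frac{1337}{18}\right) - 800640 = \frac{1777507}{24066} - 800640 = - \frac{19266424733}{24066}$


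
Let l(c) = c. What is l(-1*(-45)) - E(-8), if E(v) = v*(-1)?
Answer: 37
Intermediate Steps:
E(v) = -v
l(-1*(-45)) - E(-8) = -1*(-45) - (-1)*(-8) = 45 - 1*8 = 45 - 8 = 37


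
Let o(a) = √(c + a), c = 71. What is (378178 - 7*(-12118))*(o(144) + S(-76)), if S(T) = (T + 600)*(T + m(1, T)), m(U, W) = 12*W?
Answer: -239702726848 + 463004*√215 ≈ -2.3970e+11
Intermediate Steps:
o(a) = √(71 + a)
S(T) = 13*T*(600 + T) (S(T) = (T + 600)*(T + 12*T) = (600 + T)*(13*T) = 13*T*(600 + T))
(378178 - 7*(-12118))*(o(144) + S(-76)) = (378178 - 7*(-12118))*(√(71 + 144) + 13*(-76)*(600 - 76)) = (378178 + 84826)*(√215 + 13*(-76)*524) = 463004*(√215 - 517712) = 463004*(-517712 + √215) = -239702726848 + 463004*√215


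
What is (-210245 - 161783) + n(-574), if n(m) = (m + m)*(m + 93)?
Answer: 180160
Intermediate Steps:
n(m) = 2*m*(93 + m) (n(m) = (2*m)*(93 + m) = 2*m*(93 + m))
(-210245 - 161783) + n(-574) = (-210245 - 161783) + 2*(-574)*(93 - 574) = -372028 + 2*(-574)*(-481) = -372028 + 552188 = 180160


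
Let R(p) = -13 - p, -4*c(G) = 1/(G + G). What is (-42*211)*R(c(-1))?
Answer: 465255/4 ≈ 1.1631e+5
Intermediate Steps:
c(G) = -1/(8*G) (c(G) = -1/(4*(G + G)) = -1/(2*G)/4 = -1/(8*G))
(-42*211)*R(c(-1)) = (-42*211)*(-13 - (-1)/(8*(-1))) = -8862*(-13 - (-1)*(-1)/8) = -8862*(-13 - 1*⅛) = -8862*(-13 - ⅛) = -8862*(-105/8) = 465255/4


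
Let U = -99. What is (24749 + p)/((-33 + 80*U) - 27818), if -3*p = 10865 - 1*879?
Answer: -64261/107313 ≈ -0.59882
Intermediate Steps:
p = -9986/3 (p = -(10865 - 1*879)/3 = -(10865 - 879)/3 = -1/3*9986 = -9986/3 ≈ -3328.7)
(24749 + p)/((-33 + 80*U) - 27818) = (24749 - 9986/3)/((-33 + 80*(-99)) - 27818) = 64261/(3*((-33 - 7920) - 27818)) = 64261/(3*(-7953 - 27818)) = (64261/3)/(-35771) = (64261/3)*(-1/35771) = -64261/107313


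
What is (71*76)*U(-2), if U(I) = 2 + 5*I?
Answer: -43168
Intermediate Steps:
(71*76)*U(-2) = (71*76)*(2 + 5*(-2)) = 5396*(2 - 10) = 5396*(-8) = -43168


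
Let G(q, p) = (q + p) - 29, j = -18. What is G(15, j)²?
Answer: 1024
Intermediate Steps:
G(q, p) = -29 + p + q (G(q, p) = (p + q) - 29 = -29 + p + q)
G(15, j)² = (-29 - 18 + 15)² = (-32)² = 1024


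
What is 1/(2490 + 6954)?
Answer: 1/9444 ≈ 0.00010589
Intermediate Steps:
1/(2490 + 6954) = 1/9444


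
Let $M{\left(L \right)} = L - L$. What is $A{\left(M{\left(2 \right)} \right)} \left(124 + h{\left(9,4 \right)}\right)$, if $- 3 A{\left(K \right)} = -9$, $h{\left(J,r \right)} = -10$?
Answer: $342$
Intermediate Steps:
$M{\left(L \right)} = 0$
$A{\left(K \right)} = 3$ ($A{\left(K \right)} = \left(- \frac{1}{3}\right) \left(-9\right) = 3$)
$A{\left(M{\left(2 \right)} \right)} \left(124 + h{\left(9,4 \right)}\right) = 3 \left(124 - 10\right) = 3 \cdot 114 = 342$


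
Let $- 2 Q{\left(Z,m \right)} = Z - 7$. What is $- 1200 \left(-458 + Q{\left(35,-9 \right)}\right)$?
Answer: $566400$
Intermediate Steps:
$Q{\left(Z,m \right)} = \frac{7}{2} - \frac{Z}{2}$ ($Q{\left(Z,m \right)} = - \frac{Z - 7}{2} = - \frac{-7 + Z}{2} = \frac{7}{2} - \frac{Z}{2}$)
$- 1200 \left(-458 + Q{\left(35,-9 \right)}\right) = - 1200 \left(-458 + \left(\frac{7}{2} - \frac{35}{2}\right)\right) = - 1200 \left(-458 - 14\right) = \left(-1200\right) \left(-472\right) = 566400$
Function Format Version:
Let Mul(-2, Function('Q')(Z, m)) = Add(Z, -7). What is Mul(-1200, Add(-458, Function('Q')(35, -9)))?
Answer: 566400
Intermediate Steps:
Function('Q')(Z, m) = Add(Rational(7, 2), Mul(Rational(-1, 2), Z)) (Function('Q')(Z, m) = Mul(Rational(-1, 2), Add(Z, -7)) = Mul(Rational(-1, 2), Add(-7, Z)) = Add(Rational(7, 2), Mul(Rational(-1, 2), Z)))
Mul(-1200, Add(-458, Function('Q')(35, -9))) = Mul(-1200, Add(-458, Add(Rational(7, 2), Mul(Rational(-1, 2), 35)))) = Mul(-1200, Add(-458, Add(Rational(7, 2), Rational(-35, 2)))) = Mul(-1200, Add(-458, -14)) = Mul(-1200, -472) = 566400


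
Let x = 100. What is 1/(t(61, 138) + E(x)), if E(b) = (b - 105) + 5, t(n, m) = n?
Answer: 1/61 ≈ 0.016393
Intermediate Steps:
E(b) = -100 + b (E(b) = (-105 + b) + 5 = -100 + b)
1/(t(61, 138) + E(x)) = 1/(61 + (-100 + 100)) = 1/(61 + 0) = 1/61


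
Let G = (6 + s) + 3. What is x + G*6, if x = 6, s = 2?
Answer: 72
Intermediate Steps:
G = 11 (G = (6 + 2) + 3 = 8 + 3 = 11)
x + G*6 = 6 + 11*6 = 6 + 66 = 72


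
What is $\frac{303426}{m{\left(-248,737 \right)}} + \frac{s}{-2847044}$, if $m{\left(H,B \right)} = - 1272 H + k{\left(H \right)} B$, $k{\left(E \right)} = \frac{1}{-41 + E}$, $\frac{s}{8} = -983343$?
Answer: $\frac{241709391540996}{64888436778767} \approx 3.725$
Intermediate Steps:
$s = -7866744$ ($s = 8 \left(-983343\right) = -7866744$)
$m{\left(H,B \right)} = - 1272 H + \frac{B}{-41 + H}$
$\frac{303426}{m{\left(-248,737 \right)}} + \frac{s}{-2847044} = \frac{303426}{\frac{1}{-41 - 248} \left(737 - - 315456 \left(-41 - 248\right)\right)} - \frac{7866744}{-2847044} = \frac{303426}{\frac{1}{-289} \left(737 - \left(-315456\right) \left(-289\right)\right)} - - \frac{1966686}{711761} = \frac{303426}{\left(- \frac{1}{289}\right) \left(737 - 91166784\right)} + \frac{1966686}{711761} = \frac{303426}{\left(- \frac{1}{289}\right) \left(-91166047\right)} + \frac{1966686}{711761} = \frac{303426}{\frac{91166047}{289}} + \frac{1966686}{711761} = 303426 \cdot \frac{289}{91166047} + \frac{1966686}{711761} = \frac{87690114}{91166047} + \frac{1966686}{711761} = \frac{241709391540996}{64888436778767}$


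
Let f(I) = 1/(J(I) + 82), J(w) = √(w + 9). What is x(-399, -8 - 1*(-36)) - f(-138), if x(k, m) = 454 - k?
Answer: 5845527/6853 + I*√129/6853 ≈ 852.99 + 0.0016573*I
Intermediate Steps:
J(w) = √(9 + w)
f(I) = 1/(82 + √(9 + I)) (f(I) = 1/(√(9 + I) + 82) = 1/(82 + √(9 + I)))
x(-399, -8 - 1*(-36)) - f(-138) = (454 - 1*(-399)) - 1/(82 + √(9 - 138)) = (454 + 399) - 1/(82 + √(-129)) = 853 - 1/(82 + I*√129)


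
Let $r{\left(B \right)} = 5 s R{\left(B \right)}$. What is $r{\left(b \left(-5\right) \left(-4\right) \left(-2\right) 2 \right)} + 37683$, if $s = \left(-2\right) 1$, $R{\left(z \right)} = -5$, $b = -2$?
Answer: $37733$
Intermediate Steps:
$s = -2$
$r{\left(B \right)} = 50$ ($r{\left(B \right)} = 5 \left(-2\right) \left(-5\right) = \left(-10\right) \left(-5\right) = 50$)
$r{\left(b \left(-5\right) \left(-4\right) \left(-2\right) 2 \right)} + 37683 = 50 + 37683 = 37733$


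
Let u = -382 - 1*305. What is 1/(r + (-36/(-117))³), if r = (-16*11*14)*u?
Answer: 2197/3719011360 ≈ 5.9075e-7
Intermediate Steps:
u = -687 (u = -382 - 305 = -687)
r = 1692768 (r = (-16*11*14)*(-687) = -176*14*(-687) = -2464*(-687) = 1692768)
1/(r + (-36/(-117))³) = 1/(1692768 + (-36/(-117))³) = 1/(1692768 + (-36*(-1/117))³) = 1/(1692768 + (4/13)³) = 1/(1692768 + 64/2197) = 1/(3719011360/2197) = 2197/3719011360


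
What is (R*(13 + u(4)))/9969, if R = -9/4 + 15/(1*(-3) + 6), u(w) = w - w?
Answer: 143/39876 ≈ 0.0035861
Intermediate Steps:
u(w) = 0
R = 11/4 (R = -9*1/4 + 15/(-3 + 6) = -9/4 + 15/3 = -9/4 + 15*(1/3) = -9/4 + 5 = 11/4 ≈ 2.7500)
(R*(13 + u(4)))/9969 = (11*(13 + 0)/4)/9969 = ((11/4)*13)*(1/9969) = (143/4)*(1/9969) = 143/39876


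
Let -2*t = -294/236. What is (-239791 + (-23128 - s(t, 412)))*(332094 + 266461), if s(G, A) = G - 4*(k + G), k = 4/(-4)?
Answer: -629491031115/4 ≈ -1.5737e+11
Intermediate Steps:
t = 147/236 (t = -(-147)/236 = -1/2*(-147/118) = 147/236 ≈ 0.62288)
k = -1 (k = 4*(-1/4) = -1)
s(G, A) = 4 - 3*G (s(G, A) = G - 4*(-1 + G) = G + (4 - 4*G) = 4 - 3*G)
(-239791 + (-23128 - s(t, 412)))*(332094 + 266461) = (-239791 + (-23128 - (4 - 3*147/236)))*(332094 + 266461) = (-239791 + (-23128 - (4 - 441/236)))*598555 = (-239791 + (-23128 - 1*503/236))*598555 = (-239791 + (-23128 - 503/236))*598555 = (-239791 - 5458711/236)*598555 = -62049387/236*598555 = -629491031115/4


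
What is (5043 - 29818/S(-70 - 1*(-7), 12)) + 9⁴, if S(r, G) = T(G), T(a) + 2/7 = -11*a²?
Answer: 64448543/5545 ≈ 11623.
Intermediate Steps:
T(a) = -2/7 - 11*a²
S(r, G) = -2/7 - 11*G²
(5043 - 29818/S(-70 - 1*(-7), 12)) + 9⁴ = (5043 - 29818/(-2/7 - 11*12²)) + 9⁴ = (5043 - 29818/(-2/7 - 11*144)) + 6561 = (5043 - 29818/(-2/7 - 1584)) + 6561 = (5043 - 29818/(-11090/7)) + 6561 = (5043 - 29818*(-7/11090)) + 6561 = (5043 + 104363/5545) + 6561 = 28067798/5545 + 6561 = 64448543/5545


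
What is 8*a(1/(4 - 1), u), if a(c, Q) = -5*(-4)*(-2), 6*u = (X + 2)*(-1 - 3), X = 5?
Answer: -320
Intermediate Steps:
u = -14/3 (u = ((5 + 2)*(-1 - 3))/6 = (7*(-4))/6 = (⅙)*(-28) = -14/3 ≈ -4.6667)
a(c, Q) = -40 (a(c, Q) = 20*(-2) = -40)
8*a(1/(4 - 1), u) = 8*(-40) = -320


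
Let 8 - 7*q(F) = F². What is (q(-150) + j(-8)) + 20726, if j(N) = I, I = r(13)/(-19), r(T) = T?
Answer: 2329119/133 ≈ 17512.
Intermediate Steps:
I = -13/19 (I = 13/(-19) = 13*(-1/19) = -13/19 ≈ -0.68421)
j(N) = -13/19
q(F) = 8/7 - F²/7
(q(-150) + j(-8)) + 20726 = ((8/7 - ⅐*(-150)²) - 13/19) + 20726 = ((8/7 - ⅐*22500) - 13/19) + 20726 = ((8/7 - 22500/7) - 13/19) + 20726 = (-22492/7 - 13/19) + 20726 = -427439/133 + 20726 = 2329119/133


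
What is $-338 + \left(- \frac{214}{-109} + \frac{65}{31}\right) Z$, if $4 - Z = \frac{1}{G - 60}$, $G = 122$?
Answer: $- \frac{67421731}{209498} \approx -321.83$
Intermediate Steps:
$Z = \frac{247}{62}$ ($Z = 4 - \frac{1}{122 - 60} = 4 - \frac{1}{62} = \frac{247}{62} \approx 3.9839$)
$-338 + \left(- \frac{214}{-109} + \frac{65}{31}\right) Z = -338 + \left(- \frac{214}{-109} + \frac{65}{31}\right) \frac{247}{62} = -338 + \left(\left(-214\right) \left(- \frac{1}{109}\right) + 65 \cdot \frac{1}{31}\right) \frac{247}{62} = -338 + \left(\frac{214}{109} + \frac{65}{31}\right) \frac{247}{62} = -338 + \frac{13719}{3379} \cdot \frac{247}{62} = -338 + \frac{3388593}{209498} = - \frac{67421731}{209498}$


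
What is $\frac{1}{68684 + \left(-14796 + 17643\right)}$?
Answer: $\frac{1}{71531} \approx 1.398 \cdot 10^{-5}$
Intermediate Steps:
$\frac{1}{68684 + \left(-14796 + 17643\right)} = \frac{1}{68684 + 2847} = \frac{1}{71531}$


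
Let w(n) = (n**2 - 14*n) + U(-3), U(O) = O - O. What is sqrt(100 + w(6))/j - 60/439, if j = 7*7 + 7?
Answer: -60/439 + sqrt(13)/28 ≈ -0.0079046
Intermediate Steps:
U(O) = 0
w(n) = n**2 - 14*n (w(n) = (n**2 - 14*n) + 0 = n**2 - 14*n)
j = 56 (j = 49 + 7 = 56)
sqrt(100 + w(6))/j - 60/439 = sqrt(100 + 6*(-14 + 6))/56 - 60/439 = sqrt(100 + 6*(-8))*(1/56) - 60*1/439 = sqrt(100 - 48)*(1/56) - 60/439 = sqrt(52)*(1/56) - 60/439 = (2*sqrt(13))*(1/56) - 60/439 = sqrt(13)/28 - 60/439 = -60/439 + sqrt(13)/28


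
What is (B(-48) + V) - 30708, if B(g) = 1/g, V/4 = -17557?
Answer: -4844929/48 ≈ -1.0094e+5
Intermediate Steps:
V = -70228 (V = 4*(-17557) = -70228)
(B(-48) + V) - 30708 = (1/(-48) - 70228) - 30708 = (-1/48 - 70228) - 30708 = -3370945/48 - 30708 = -4844929/48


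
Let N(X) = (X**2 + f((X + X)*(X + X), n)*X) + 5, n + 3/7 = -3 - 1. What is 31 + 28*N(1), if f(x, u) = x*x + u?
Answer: 523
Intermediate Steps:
n = -31/7 (n = -3/7 + (-3 - 1) = -3/7 - 4 = -31/7 ≈ -4.4286)
f(x, u) = u + x**2 (f(x, u) = x**2 + u = u + x**2)
N(X) = 5 + X**2 + X*(-31/7 + 16*X**4) (N(X) = (X**2 + (-31/7 + ((X + X)*(X + X))**2)*X) + 5 = (X**2 + (-31/7 + ((2*X)*(2*X))**2)*X) + 5 = (X**2 + (-31/7 + (4*X**2)**2)*X) + 5 = (X**2 + (-31/7 + 16*X**4)*X) + 5 = (X**2 + X*(-31/7 + 16*X**4)) + 5 = 5 + X**2 + X*(-31/7 + 16*X**4))
31 + 28*N(1) = 31 + 28*(5 + 1**2 + 16*1**5 - 31/7*1) = 31 + 28*(5 + 1 + 16*1 - 31/7) = 31 + 28*(5 + 1 + 16 - 31/7) = 31 + 28*(123/7) = 31 + 492 = 523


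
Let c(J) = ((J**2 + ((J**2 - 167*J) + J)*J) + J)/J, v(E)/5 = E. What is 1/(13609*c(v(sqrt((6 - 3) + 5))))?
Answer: -67/24517062597 - 550*sqrt(2)/24517062597 ≈ -3.4458e-8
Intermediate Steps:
v(E) = 5*E
c(J) = (J + J**2 + J*(J**2 - 166*J))/J (c(J) = ((J**2 + (J**2 - 166*J)*J) + J)/J = ((J**2 + J*(J**2 - 166*J)) + J)/J = (J + J**2 + J*(J**2 - 166*J))/J)
1/(13609*c(v(sqrt((6 - 3) + 5)))) = 1/(13609*(1 + (5*sqrt((6 - 3) + 5))**2 - 825*sqrt((6 - 3) + 5))) = 1/(13609*(1 + (5*sqrt(3 + 5))**2 - 825*sqrt(3 + 5))) = 1/(13609*(1 + (5*sqrt(8))**2 - 825*sqrt(8))) = 1/(13609*(1 + (5*(2*sqrt(2)))**2 - 825*2*sqrt(2))) = 1/(13609*(1 + (10*sqrt(2))**2 - 1650*sqrt(2))) = 1/(13609*(1 + 200 - 1650*sqrt(2))) = 1/(13609*(201 - 1650*sqrt(2)))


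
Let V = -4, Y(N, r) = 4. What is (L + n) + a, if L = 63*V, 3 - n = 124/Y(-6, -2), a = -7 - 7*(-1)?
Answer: -280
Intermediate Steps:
a = 0 (a = -7 + 7 = 0)
n = -28 (n = 3 - 124/4 = 3 - 1*31 = 3 - 31 = -28)
L = -252 (L = 63*(-4) = -252)
(L + n) + a = (-252 - 28) + 0 = -280 + 0 = -280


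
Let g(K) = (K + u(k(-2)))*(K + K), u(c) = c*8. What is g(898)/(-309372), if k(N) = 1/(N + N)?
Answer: -57472/11049 ≈ -5.2016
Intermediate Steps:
k(N) = 1/(2*N)
u(c) = 8*c
g(K) = 2*K*(-2 + K) (g(K) = (K + 8*((½)/(-2)))*(K + K) = (K + 8*((½)*(-½)))*(2*K) = (K + 8*(-¼))*(2*K) = (K - 2)*(2*K) = (-2 + K)*(2*K) = 2*K*(-2 + K))
g(898)/(-309372) = (2*898*(-2 + 898))/(-309372) = (2*898*896)*(-1/309372) = 1609216*(-1/309372) = -57472/11049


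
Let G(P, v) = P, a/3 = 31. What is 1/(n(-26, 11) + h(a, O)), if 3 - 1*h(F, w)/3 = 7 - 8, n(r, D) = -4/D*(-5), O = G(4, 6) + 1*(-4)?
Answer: 11/152 ≈ 0.072368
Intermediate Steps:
a = 93 (a = 3*31 = 93)
O = 0 (O = 4 + 1*(-4) = 4 - 4 = 0)
n(r, D) = 20/D (n(r, D) = -(-20)/D = 20/D)
h(F, w) = 12 (h(F, w) = 9 - 3*(7 - 8) = 9 - 3*(-1) = 9 + 3 = 12)
1/(n(-26, 11) + h(a, O)) = 1/(20/11 + 12) = 1/(152/11) = 11/152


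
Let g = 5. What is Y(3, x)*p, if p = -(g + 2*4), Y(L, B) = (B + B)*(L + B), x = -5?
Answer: -260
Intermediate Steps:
Y(L, B) = 2*B*(B + L) (Y(L, B) = (2*B)*(B + L) = 2*B*(B + L))
p = -13 (p = -(5 + 2*4) = -(5 + 8) = -1*13 = -13)
Y(3, x)*p = (2*(-5)*(-5 + 3))*(-13) = (2*(-5)*(-2))*(-13) = 20*(-13) = -260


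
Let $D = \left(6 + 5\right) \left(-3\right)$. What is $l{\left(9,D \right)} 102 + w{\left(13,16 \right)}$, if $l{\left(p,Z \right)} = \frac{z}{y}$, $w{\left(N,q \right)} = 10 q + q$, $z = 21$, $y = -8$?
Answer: $- \frac{367}{4} \approx -91.75$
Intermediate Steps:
$w{\left(N,q \right)} = 11 q$
$D = -33$ ($D = 11 \left(-3\right) = -33$)
$l{\left(p,Z \right)} = - \frac{21}{8}$ ($l{\left(p,Z \right)} = \frac{21}{-8} = 21 \left(- \frac{1}{8}\right) = - \frac{21}{8}$)
$l{\left(9,D \right)} 102 + w{\left(13,16 \right)} = \left(- \frac{21}{8}\right) 102 + 11 \cdot 16 = - \frac{1071}{4} + 176 = - \frac{367}{4}$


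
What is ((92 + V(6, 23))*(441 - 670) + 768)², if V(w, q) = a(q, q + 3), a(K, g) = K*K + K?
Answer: 21523237264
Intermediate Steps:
a(K, g) = K + K² (a(K, g) = K² + K = K + K²)
V(w, q) = q*(1 + q)
((92 + V(6, 23))*(441 - 670) + 768)² = ((92 + 23*(1 + 23))*(441 - 670) + 768)² = ((92 + 23*24)*(-229) + 768)² = ((92 + 552)*(-229) + 768)² = (644*(-229) + 768)² = (-147476 + 768)² = (-146708)² = 21523237264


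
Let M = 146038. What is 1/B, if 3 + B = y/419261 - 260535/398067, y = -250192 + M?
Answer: -55631322829/217124780138 ≈ -0.25622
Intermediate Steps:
y = -104154 (y = -250192 + 146038 = -104154)
B = -217124780138/55631322829 (B = -3 + (-104154/419261 - 260535/398067) = -3 + (-104154*1/419261 - 260535*1/398067) = -3 + (-104154/419261 - 86845/132689) = -3 - 50230811651/55631322829 = -217124780138/55631322829 ≈ -3.9029)
1/B = 1/(-217124780138/55631322829) = -55631322829/217124780138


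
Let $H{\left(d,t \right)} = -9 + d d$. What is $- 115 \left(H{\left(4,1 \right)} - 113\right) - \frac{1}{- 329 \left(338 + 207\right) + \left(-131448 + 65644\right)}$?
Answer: $\frac{2987878711}{245109} \approx 12190.0$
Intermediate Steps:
$H{\left(d,t \right)} = -9 + d^{2}$
$- 115 \left(H{\left(4,1 \right)} - 113\right) - \frac{1}{- 329 \left(338 + 207\right) + \left(-131448 + 65644\right)} = - 115 \left(\left(-9 + 4^{2}\right) - 113\right) - \frac{1}{- 329 \left(338 + 207\right) + \left(-131448 + 65644\right)} = - 115 \left(\left(-9 + 16\right) - 113\right) - \frac{1}{\left(-329\right) 545 - 65804} = - 115 \left(7 - 113\right) - \frac{1}{-179305 - 65804} = \left(-115\right) \left(-106\right) - \frac{1}{-245109} = 12190 - - \frac{1}{245109} = 12190 + \frac{1}{245109} = \frac{2987878711}{245109}$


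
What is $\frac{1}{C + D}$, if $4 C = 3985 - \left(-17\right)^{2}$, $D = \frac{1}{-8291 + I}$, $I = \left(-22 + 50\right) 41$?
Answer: $\frac{7143}{6600131} \approx 0.0010823$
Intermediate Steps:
$I = 1148$ ($I = 28 \cdot 41 = 1148$)
$D = - \frac{1}{7143}$ ($D = \frac{1}{-8291 + 1148} = \frac{1}{-7143} = - \frac{1}{7143} \approx -0.00014$)
$C = 924$ ($C = \frac{3985 - \left(-17\right)^{2}}{4} = \frac{3985 - 289}{4} = \frac{1}{4} \cdot 3696 = 924$)
$\frac{1}{C + D} = \frac{1}{924 - \frac{1}{7143}} = \frac{1}{\frac{6600131}{7143}} = \frac{7143}{6600131}$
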